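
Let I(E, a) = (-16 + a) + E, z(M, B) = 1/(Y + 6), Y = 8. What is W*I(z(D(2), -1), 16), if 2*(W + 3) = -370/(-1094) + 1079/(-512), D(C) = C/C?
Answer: -2175877/7841792 ≈ -0.27747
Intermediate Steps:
D(C) = 1
W = -2175877/560128 (W = -3 + (-370/(-1094) + 1079/(-512))/2 = -3 + (-370*(-1/1094) + 1079*(-1/512))/2 = -3 + (185/547 - 1079/512)/2 = -3 + (1/2)*(-495493/280064) = -3 - 495493/560128 = -2175877/560128 ≈ -3.8846)
z(M, B) = 1/14 (z(M, B) = 1/(8 + 6) = 1/14)
I(E, a) = -16 + E + a
W*I(z(D(2), -1), 16) = -2175877*(-16 + 1/14 + 16)/560128 = -2175877/560128*1/14 = -2175877/7841792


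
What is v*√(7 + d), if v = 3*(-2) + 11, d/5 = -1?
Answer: 5*√2 ≈ 7.0711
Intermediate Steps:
d = -5 (d = 5*(-1) = -5)
v = 5 (v = -6 + 11 = 5)
v*√(7 + d) = 5*√(7 - 5) = 5*√2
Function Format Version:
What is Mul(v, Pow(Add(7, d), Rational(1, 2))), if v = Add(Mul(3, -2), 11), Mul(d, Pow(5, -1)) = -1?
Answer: Mul(5, Pow(2, Rational(1, 2))) ≈ 7.0711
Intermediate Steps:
d = -5 (d = Mul(5, -1) = -5)
v = 5 (v = Add(-6, 11) = 5)
Mul(v, Pow(Add(7, d), Rational(1, 2))) = Mul(5, Pow(Add(7, -5), Rational(1, 2))) = Mul(5, Pow(2, Rational(1, 2)))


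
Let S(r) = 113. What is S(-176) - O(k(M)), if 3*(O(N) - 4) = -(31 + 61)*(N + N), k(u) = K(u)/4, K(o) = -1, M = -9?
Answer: 281/3 ≈ 93.667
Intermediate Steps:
k(u) = -¼ (k(u) = -1/4 = -1*¼ = -¼)
O(N) = 4 - 184*N/3 (O(N) = 4 + (-(31 + 61)*(N + N))/3 = 4 + (-92*2*N)/3 = 4 + (-184*N)/3 = 4 - 184*N/3)
S(-176) - O(k(M)) = 113 - (4 - 184/3*(-¼)) = 113 - (4 + 46/3) = 113 - 1*58/3 = 113 - 58/3 = 281/3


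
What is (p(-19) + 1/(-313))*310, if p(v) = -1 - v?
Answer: 1746230/313 ≈ 5579.0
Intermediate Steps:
(p(-19) + 1/(-313))*310 = ((-1 - 1*(-19)) + 1/(-313))*310 = ((-1 + 19) - 1/313)*310 = (18 - 1/313)*310 = (5633/313)*310 = 1746230/313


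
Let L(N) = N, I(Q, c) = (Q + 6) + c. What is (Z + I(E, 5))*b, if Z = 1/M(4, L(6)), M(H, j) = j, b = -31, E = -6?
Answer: -961/6 ≈ -160.17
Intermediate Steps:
I(Q, c) = 6 + Q + c (I(Q, c) = (6 + Q) + c = 6 + Q + c)
Z = ⅙ (Z = 1/6 = ⅙ ≈ 0.16667)
(Z + I(E, 5))*b = (⅙ + (6 - 6 + 5))*(-31) = (⅙ + 5)*(-31) = (31/6)*(-31) = -961/6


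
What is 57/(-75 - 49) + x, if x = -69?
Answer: -8613/124 ≈ -69.460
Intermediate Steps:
57/(-75 - 49) + x = 57/(-75 - 49) - 69 = 57/(-124) - 69 = 57*(-1/124) - 69 = -57/124 - 69 = -8613/124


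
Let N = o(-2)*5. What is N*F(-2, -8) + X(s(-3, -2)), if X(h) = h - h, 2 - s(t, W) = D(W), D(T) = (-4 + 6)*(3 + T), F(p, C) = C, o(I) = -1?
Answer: 40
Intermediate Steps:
D(T) = 6 + 2*T (D(T) = 2*(3 + T) = 6 + 2*T)
s(t, W) = -4 - 2*W (s(t, W) = 2 - (6 + 2*W) = 2 + (-6 - 2*W) = -4 - 2*W)
N = -5 (N = -1*5 = -5)
X(h) = 0
N*F(-2, -8) + X(s(-3, -2)) = -5*(-8) + 0 = 40 + 0 = 40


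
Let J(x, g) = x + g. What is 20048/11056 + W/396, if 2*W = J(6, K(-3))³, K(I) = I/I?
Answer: 1229389/547272 ≈ 2.2464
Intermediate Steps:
K(I) = 1
J(x, g) = g + x
W = 343/2 (W = (1 + 6)³/2 = (½)*7³ = (½)*343 = 343/2 ≈ 171.50)
20048/11056 + W/396 = 20048/11056 + (343/2)/396 = 20048*(1/11056) + (343/2)*(1/396) = 1253/691 + 343/792 = 1229389/547272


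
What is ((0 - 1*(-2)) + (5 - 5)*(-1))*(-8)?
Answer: -16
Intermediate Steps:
((0 - 1*(-2)) + (5 - 5)*(-1))*(-8) = ((0 + 2) + 0*(-1))*(-8) = (2 + 0)*(-8) = 2*(-8) = -16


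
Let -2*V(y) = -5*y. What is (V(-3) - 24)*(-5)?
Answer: 315/2 ≈ 157.50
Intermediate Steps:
V(y) = 5*y/2 (V(y) = -(-5)*y/2 = 5*y/2)
(V(-3) - 24)*(-5) = ((5/2)*(-3) - 24)*(-5) = (-15/2 - 24)*(-5) = -63/2*(-5) = 315/2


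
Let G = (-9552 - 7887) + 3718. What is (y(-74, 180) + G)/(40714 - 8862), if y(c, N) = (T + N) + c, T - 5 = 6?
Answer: -3401/7963 ≈ -0.42710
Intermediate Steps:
T = 11 (T = 5 + 6 = 11)
G = -13721 (G = -17439 + 3718 = -13721)
y(c, N) = 11 + N + c (y(c, N) = (11 + N) + c = 11 + N + c)
(y(-74, 180) + G)/(40714 - 8862) = ((11 + 180 - 74) - 13721)/(40714 - 8862) = (117 - 13721)/31852 = -13604*1/31852 = -3401/7963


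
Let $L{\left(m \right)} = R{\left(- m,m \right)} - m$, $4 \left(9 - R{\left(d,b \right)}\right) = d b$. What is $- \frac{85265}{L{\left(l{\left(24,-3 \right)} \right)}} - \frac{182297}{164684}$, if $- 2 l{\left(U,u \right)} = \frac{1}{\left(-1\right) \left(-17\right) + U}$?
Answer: $- \frac{377711936285681}{39918248812} \approx -9462.1$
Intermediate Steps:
$l{\left(U,u \right)} = - \frac{1}{2 \left(17 + U\right)}$ ($l{\left(U,u \right)} = - \frac{1}{2 \left(\left(-1\right) \left(-17\right) + U\right)} = - \frac{1}{2 \left(17 + U\right)}$)
$R{\left(d,b \right)} = 9 - \frac{b d}{4}$ ($R{\left(d,b \right)} = 9 - \frac{d b}{4} = 9 - \frac{b d}{4}$)
$L{\left(m \right)} = 9 - m + \frac{m^{2}}{4}$ ($L{\left(m \right)} = \left(9 - \frac{m \left(- m\right)}{4}\right) - m = \left(9 + \frac{m^{2}}{4}\right) - m = 9 - m + \frac{m^{2}}{4}$)
$- \frac{85265}{L{\left(l{\left(24,-3 \right)} \right)}} - \frac{182297}{164684} = - \frac{85265}{9 - - \frac{1}{34 + 2 \cdot 24} + \frac{\left(- \frac{1}{34 + 2 \cdot 24}\right)^{2}}{4}} - \frac{182297}{164684} = - \frac{85265}{9 - - \frac{1}{34 + 48} + \frac{\left(- \frac{1}{34 + 48}\right)^{2}}{4}} - \frac{182297}{164684} = - \frac{85265}{9 - - \frac{1}{82} + \frac{\left(- \frac{1}{82}\right)^{2}}{4}} - \frac{182297}{164684} = - \frac{85265}{9 + \frac{1}{82} + \frac{1}{4} \cdot \frac{1}{6724}} - \frac{182297}{164684} = - \frac{85265}{9 + \frac{1}{82} + \frac{1}{26896}} - \frac{182297}{164684} = - \frac{85265}{\frac{242393}{26896}} - \frac{182297}{164684} = \left(-85265\right) \frac{26896}{242393} - \frac{182297}{164684} = - \frac{2293287440}{242393} - \frac{182297}{164684} = - \frac{377711936285681}{39918248812}$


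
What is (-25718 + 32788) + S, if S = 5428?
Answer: 12498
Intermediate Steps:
(-25718 + 32788) + S = (-25718 + 32788) + 5428 = 7070 + 5428 = 12498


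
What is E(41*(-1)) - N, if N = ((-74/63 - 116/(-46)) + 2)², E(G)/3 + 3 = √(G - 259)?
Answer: -42418909/2099601 + 30*I*√3 ≈ -20.203 + 51.962*I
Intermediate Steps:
E(G) = -9 + 3*√(-259 + G) (E(G) = -9 + 3*√(G - 259) = -9 + 3*√(-259 + G))
N = 23522500/2099601 (N = ((-74*1/63 - 116*(-1/46)) + 2)² = ((-74/63 + 58/23) + 2)² = (1952/1449 + 2)² = (4850/1449)² = 23522500/2099601 ≈ 11.203)
E(41*(-1)) - N = (-9 + 3*√(-259 + 41*(-1))) - 1*23522500/2099601 = (-9 + 3*√(-259 - 41)) - 23522500/2099601 = (-9 + 3*√(-300)) - 23522500/2099601 = (-9 + 3*(10*I*√3)) - 23522500/2099601 = (-9 + 30*I*√3) - 23522500/2099601 = -42418909/2099601 + 30*I*√3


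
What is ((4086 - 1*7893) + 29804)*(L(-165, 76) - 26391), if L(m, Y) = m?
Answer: -690376332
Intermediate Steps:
((4086 - 1*7893) + 29804)*(L(-165, 76) - 26391) = ((4086 - 1*7893) + 29804)*(-165 - 26391) = ((4086 - 7893) + 29804)*(-26556) = (-3807 + 29804)*(-26556) = 25997*(-26556) = -690376332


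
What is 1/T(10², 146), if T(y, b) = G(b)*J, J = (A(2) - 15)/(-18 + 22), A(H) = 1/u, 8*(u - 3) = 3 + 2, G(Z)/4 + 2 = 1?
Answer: 29/427 ≈ 0.067916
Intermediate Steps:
G(Z) = -4 (G(Z) = -8 + 4*1 = -8 + 4 = -4)
u = 29/8 (u = 3 + (3 + 2)/8 = 3 + (⅛)*5 = 3 + 5/8 = 29/8 ≈ 3.6250)
A(H) = 8/29 (A(H) = 1/(29/8) = 8/29)
J = -427/116 (J = (8/29 - 15)/(-18 + 22) = -427/29/4 = -427/29*¼ = -427/116 ≈ -3.6810)
T(y, b) = 427/29 (T(y, b) = -4*(-427/116) = 427/29)
1/T(10², 146) = 1/(427/29) = 29/427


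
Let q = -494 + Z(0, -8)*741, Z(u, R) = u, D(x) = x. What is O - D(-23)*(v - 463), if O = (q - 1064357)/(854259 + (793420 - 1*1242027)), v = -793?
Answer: -404122063/13988 ≈ -28891.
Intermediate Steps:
q = -494 (q = -494 + 0*741 = -494 + 0 = -494)
O = -36719/13988 (O = (-494 - 1064357)/(854259 + (793420 - 1*1242027)) = -1064851/(854259 + (793420 - 1242027)) = -1064851/(854259 - 448607) = -1064851/405652 = -1064851*1/405652 = -36719/13988 ≈ -2.6250)
O - D(-23)*(v - 463) = -36719/13988 - (-23)*(-793 - 463) = -36719/13988 - (-23)*(-1256) = -36719/13988 - 1*28888 = -36719/13988 - 28888 = -404122063/13988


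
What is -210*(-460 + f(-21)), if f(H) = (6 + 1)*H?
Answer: 127470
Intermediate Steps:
f(H) = 7*H
-210*(-460 + f(-21)) = -210*(-460 + 7*(-21)) = -210*(-460 - 147) = -210*(-607) = 127470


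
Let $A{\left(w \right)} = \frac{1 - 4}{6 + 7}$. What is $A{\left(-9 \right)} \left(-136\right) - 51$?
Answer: $- \frac{255}{13} \approx -19.615$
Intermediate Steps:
$A{\left(w \right)} = - \frac{3}{13}$
$A{\left(-9 \right)} \left(-136\right) - 51 = \left(- \frac{3}{13}\right) \left(-136\right) - 51 = \frac{408}{13} - 51 = - \frac{255}{13}$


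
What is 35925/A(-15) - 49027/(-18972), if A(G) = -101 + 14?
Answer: -225767917/550188 ≈ -410.35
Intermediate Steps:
A(G) = -87
35925/A(-15) - 49027/(-18972) = 35925/(-87) - 49027/(-18972) = 35925*(-1/87) - 49027*(-1/18972) = -11975/29 + 49027/18972 = -225767917/550188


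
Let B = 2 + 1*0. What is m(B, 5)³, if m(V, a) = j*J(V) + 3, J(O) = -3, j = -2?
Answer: 729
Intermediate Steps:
B = 2 (B = 2 + 0 = 2)
m(V, a) = 9 (m(V, a) = -2*(-3) + 3 = 6 + 3 = 9)
m(B, 5)³ = 9³ = 729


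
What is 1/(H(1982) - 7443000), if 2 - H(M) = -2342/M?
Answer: -991/7376009847 ≈ -1.3435e-7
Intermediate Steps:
H(M) = 2 + 2342/M (H(M) = 2 - (-2342)/M = 2 + 2342/M)
1/(H(1982) - 7443000) = 1/((2 + 2342/1982) - 7443000) = 1/((2 + 2342*(1/1982)) - 7443000) = 1/((2 + 1171/991) - 7443000) = 1/(3153/991 - 7443000) = 1/(-7376009847/991) = -991/7376009847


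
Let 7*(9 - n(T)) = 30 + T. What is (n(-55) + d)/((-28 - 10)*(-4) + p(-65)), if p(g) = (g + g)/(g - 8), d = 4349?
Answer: 742921/26194 ≈ 28.362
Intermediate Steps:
p(g) = 2*g/(-8 + g) (p(g) = (2*g)/(-8 + g) = 2*g/(-8 + g))
n(T) = 33/7 - T/7 (n(T) = 9 - (30 + T)/7 = 9 + (-30/7 - T/7) = 33/7 - T/7)
(n(-55) + d)/((-28 - 10)*(-4) + p(-65)) = ((33/7 - ⅐*(-55)) + 4349)/((-28 - 10)*(-4) + 2*(-65)/(-8 - 65)) = ((33/7 + 55/7) + 4349)/(-38*(-4) + 2*(-65)/(-73)) = (88/7 + 4349)/(152 + 2*(-65)*(-1/73)) = 30531/(7*(152 + 130/73)) = 30531/(7*(11226/73)) = (30531/7)*(73/11226) = 742921/26194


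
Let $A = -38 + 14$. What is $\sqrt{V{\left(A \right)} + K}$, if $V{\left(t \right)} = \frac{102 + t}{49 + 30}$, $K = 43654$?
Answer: $\frac{2 \sqrt{68112694}}{79} \approx 208.94$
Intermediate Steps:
$A = -24$
$V{\left(t \right)} = \frac{102}{79} + \frac{t}{79}$ ($V{\left(t \right)} = \frac{102 + t}{79} = \left(102 + t\right) \frac{1}{79} = \frac{102}{79} + \frac{t}{79}$)
$\sqrt{V{\left(A \right)} + K} = \sqrt{\left(\frac{102}{79} + \frac{1}{79} \left(-24\right)\right) + 43654} = \sqrt{\left(\frac{102}{79} - \frac{24}{79}\right) + 43654} = \sqrt{\frac{78}{79} + 43654} = \sqrt{\frac{3448744}{79}} = \frac{2 \sqrt{68112694}}{79}$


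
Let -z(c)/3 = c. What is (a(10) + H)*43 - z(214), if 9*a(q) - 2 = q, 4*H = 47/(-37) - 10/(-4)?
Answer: 632747/888 ≈ 712.55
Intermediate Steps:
H = 91/296 (H = (47/(-37) - 10/(-4))/4 = (47*(-1/37) - 10*(-¼))/4 = (-47/37 + 5/2)/4 = (¼)*(91/74) = 91/296 ≈ 0.30743)
z(c) = -3*c
a(q) = 2/9 + q/9
(a(10) + H)*43 - z(214) = ((2/9 + (⅑)*10) + 91/296)*43 - (-3)*214 = ((2/9 + 10/9) + 91/296)*43 - 1*(-642) = (4/3 + 91/296)*43 + 642 = (1457/888)*43 + 642 = 62651/888 + 642 = 632747/888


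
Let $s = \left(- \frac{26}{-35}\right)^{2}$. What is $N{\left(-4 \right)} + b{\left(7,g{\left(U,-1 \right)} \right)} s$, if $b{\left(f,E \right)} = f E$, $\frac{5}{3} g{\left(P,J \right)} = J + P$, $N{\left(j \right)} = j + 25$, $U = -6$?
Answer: $\frac{597}{125} \approx 4.776$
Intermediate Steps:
$N{\left(j \right)} = 25 + j$
$g{\left(P,J \right)} = \frac{3 J}{5} + \frac{3 P}{5}$ ($g{\left(P,J \right)} = \frac{3 \left(J + P\right)}{5} = \frac{3 J}{5} + \frac{3 P}{5}$)
$b{\left(f,E \right)} = E f$
$s = \frac{676}{1225}$ ($s = \left(\left(-26\right) \left(- \frac{1}{35}\right)\right)^{2} = \left(\frac{26}{35}\right)^{2} = \frac{676}{1225} \approx 0.55184$)
$N{\left(-4 \right)} + b{\left(7,g{\left(U,-1 \right)} \right)} s = \left(25 - 4\right) + \left(\frac{3}{5} \left(-1\right) + \frac{3}{5} \left(-6\right)\right) 7 \cdot \frac{676}{1225} = 21 + \left(- \frac{3}{5} - \frac{18}{5}\right) 7 \cdot \frac{676}{1225} = 21 + \left(- \frac{21}{5}\right) 7 \cdot \frac{676}{1225} = 21 - \frac{2028}{125} = \frac{597}{125}$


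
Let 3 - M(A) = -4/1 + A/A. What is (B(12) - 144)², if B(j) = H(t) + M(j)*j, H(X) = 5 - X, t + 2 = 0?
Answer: 4225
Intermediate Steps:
t = -2 (t = -2 + 0 = -2)
M(A) = 6 (M(A) = 3 - (-4/1 + A/A) = 3 - (-4*1 + 1) = 3 - (-4 + 1) = 3 - 1*(-3) = 3 + 3 = 6)
B(j) = 7 + 6*j (B(j) = (5 - 1*(-2)) + 6*j = (5 + 2) + 6*j = 7 + 6*j)
(B(12) - 144)² = ((7 + 6*12) - 144)² = ((7 + 72) - 144)² = (79 - 144)² = (-65)² = 4225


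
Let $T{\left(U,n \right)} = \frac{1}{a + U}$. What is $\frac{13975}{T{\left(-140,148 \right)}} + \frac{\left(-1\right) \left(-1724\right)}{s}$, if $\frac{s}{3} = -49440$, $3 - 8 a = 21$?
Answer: $- \frac{73712954681}{37080} \approx -1.9879 \cdot 10^{6}$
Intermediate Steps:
$a = - \frac{9}{4}$ ($a = \frac{3}{8} - \frac{21}{8} = - \frac{9}{4} \approx -2.25$)
$T{\left(U,n \right)} = \frac{1}{- \frac{9}{4} + U}$
$s = -148320$ ($s = 3 \left(-49440\right) = -148320$)
$\frac{13975}{T{\left(-140,148 \right)}} + \frac{\left(-1\right) \left(-1724\right)}{s} = \frac{13975}{4 \frac{1}{-9 + 4 \left(-140\right)}} + \frac{\left(-1\right) \left(-1724\right)}{-148320} = \frac{13975}{4 \frac{1}{-9 - 560}} + 1724 \left(- \frac{1}{148320}\right) = \frac{13975}{4 \frac{1}{-569}} - \frac{431}{37080} = \frac{13975}{4 \left(- \frac{1}{569}\right)} - \frac{431}{37080} = \frac{13975}{- \frac{4}{569}} - \frac{431}{37080} = 13975 \left(- \frac{569}{4}\right) - \frac{431}{37080} = - \frac{7951775}{4} - \frac{431}{37080} = - \frac{73712954681}{37080}$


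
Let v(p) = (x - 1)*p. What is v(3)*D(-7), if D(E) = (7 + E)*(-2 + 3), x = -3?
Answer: 0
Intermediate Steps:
D(E) = 7 + E (D(E) = (7 + E)*1 = 7 + E)
v(p) = -4*p (v(p) = (-3 - 1)*p = -4*p)
v(3)*D(-7) = (-4*3)*(7 - 7) = -12*0 = 0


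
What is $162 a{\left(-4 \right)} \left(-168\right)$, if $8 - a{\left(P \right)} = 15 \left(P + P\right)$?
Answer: $-3483648$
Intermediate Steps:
$a{\left(P \right)} = 8 - 30 P$ ($a{\left(P \right)} = 8 - 15 \left(P + P\right) = 8 - 15 \cdot 2 P = 8 - 30 P$)
$162 a{\left(-4 \right)} \left(-168\right) = 162 \left(8 - -120\right) \left(-168\right) = 162 \left(8 + 120\right) \left(-168\right) = 162 \cdot 128 \left(-168\right) = 20736 \left(-168\right) = -3483648$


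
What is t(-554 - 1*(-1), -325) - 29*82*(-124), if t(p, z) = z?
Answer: 294547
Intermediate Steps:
t(-554 - 1*(-1), -325) - 29*82*(-124) = -325 - 29*82*(-124) = -325 - 2378*(-124) = -325 + 294872 = 294547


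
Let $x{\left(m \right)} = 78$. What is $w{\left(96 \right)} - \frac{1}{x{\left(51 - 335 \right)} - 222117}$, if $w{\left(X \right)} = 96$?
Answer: $\frac{21315745}{222039} \approx 96.0$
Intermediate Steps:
$w{\left(96 \right)} - \frac{1}{x{\left(51 - 335 \right)} - 222117} = 96 - \frac{1}{78 - 222117} = 96 - \frac{1}{-222039} = 96 - - \frac{1}{222039} = 96 + \frac{1}{222039} = \frac{21315745}{222039}$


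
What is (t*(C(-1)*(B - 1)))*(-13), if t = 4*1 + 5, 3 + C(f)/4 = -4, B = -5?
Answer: -19656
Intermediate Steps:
C(f) = -28 (C(f) = -12 + 4*(-4) = -12 - 16 = -28)
t = 9 (t = 4 + 5 = 9)
(t*(C(-1)*(B - 1)))*(-13) = (9*(-28*(-5 - 1)))*(-13) = (9*(-28*(-6)))*(-13) = (9*168)*(-13) = 1512*(-13) = -19656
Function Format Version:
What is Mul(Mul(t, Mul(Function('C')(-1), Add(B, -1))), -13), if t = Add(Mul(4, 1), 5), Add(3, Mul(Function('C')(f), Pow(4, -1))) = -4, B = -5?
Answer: -19656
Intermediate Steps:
Function('C')(f) = -28 (Function('C')(f) = Add(-12, Mul(4, -4)) = Add(-12, -16) = -28)
t = 9 (t = Add(4, 5) = 9)
Mul(Mul(t, Mul(Function('C')(-1), Add(B, -1))), -13) = Mul(Mul(9, Mul(-28, Add(-5, -1))), -13) = Mul(Mul(9, Mul(-28, -6)), -13) = Mul(Mul(9, 168), -13) = Mul(1512, -13) = -19656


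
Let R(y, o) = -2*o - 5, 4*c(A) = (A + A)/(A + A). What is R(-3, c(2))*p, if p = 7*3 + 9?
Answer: -165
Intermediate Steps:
c(A) = ¼ (c(A) = ((A + A)/(A + A))/4 = ((2*A)/((2*A)))/4 = ((2*A)*(1/(2*A)))/4 = (¼)*1 = ¼)
p = 30 (p = 21 + 9 = 30)
R(y, o) = -5 - 2*o
R(-3, c(2))*p = (-5 - 2*¼)*30 = (-5 - ½)*30 = -11/2*30 = -165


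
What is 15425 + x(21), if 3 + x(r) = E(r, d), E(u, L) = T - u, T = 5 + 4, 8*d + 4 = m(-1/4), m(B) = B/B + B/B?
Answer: 15410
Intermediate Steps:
m(B) = 2 (m(B) = 1 + 1 = 2)
d = -1/4 (d = -1/2 + (1/8)*2 = -1/2 + 1/4 = -1/4 ≈ -0.25000)
T = 9
E(u, L) = 9 - u
x(r) = 6 - r (x(r) = -3 + (9 - r) = 6 - r)
15425 + x(21) = 15425 + (6 - 1*21) = 15425 + (6 - 21) = 15425 - 15 = 15410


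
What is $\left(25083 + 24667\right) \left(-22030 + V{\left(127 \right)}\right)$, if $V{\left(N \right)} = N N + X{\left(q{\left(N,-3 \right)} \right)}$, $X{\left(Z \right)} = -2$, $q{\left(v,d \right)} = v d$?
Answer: $-293674250$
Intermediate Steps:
$q{\left(v,d \right)} = d v$
$V{\left(N \right)} = -2 + N^{2}$ ($V{\left(N \right)} = N N - 2 = N^{2} - 2 = -2 + N^{2}$)
$\left(25083 + 24667\right) \left(-22030 + V{\left(127 \right)}\right) = \left(25083 + 24667\right) \left(-22030 - \left(2 - 127^{2}\right)\right) = 49750 \left(-22030 + \left(-2 + 16129\right)\right) = 49750 \left(-22030 + 16127\right) = 49750 \left(-5903\right) = -293674250$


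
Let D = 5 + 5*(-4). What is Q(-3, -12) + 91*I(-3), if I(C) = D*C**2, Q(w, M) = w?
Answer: -12288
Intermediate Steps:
D = -15 (D = 5 - 20 = -15)
I(C) = -15*C**2
Q(-3, -12) + 91*I(-3) = -3 + 91*(-15*(-3)**2) = -3 + 91*(-15*9) = -3 + 91*(-135) = -3 - 12285 = -12288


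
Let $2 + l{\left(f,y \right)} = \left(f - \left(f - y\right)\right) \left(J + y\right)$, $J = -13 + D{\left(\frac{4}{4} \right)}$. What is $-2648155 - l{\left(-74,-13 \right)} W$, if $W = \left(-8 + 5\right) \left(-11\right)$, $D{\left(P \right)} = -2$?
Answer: $-2660101$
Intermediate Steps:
$W = 33$ ($W = \left(-3\right) \left(-11\right) = 33$)
$J = -15$ ($J = -13 - 2 = -15$)
$l{\left(f,y \right)} = -2 + y \left(-15 + y\right)$ ($l{\left(f,y \right)} = -2 + \left(f - \left(f - y\right)\right) \left(-15 + y\right) = -2 + y \left(-15 + y\right)$)
$-2648155 - l{\left(-74,-13 \right)} W = -2648155 - \left(-2 + \left(-13\right)^{2} - -195\right) 33 = -2648155 - \left(-2 + 169 + 195\right) 33 = -2648155 - 362 \cdot 33 = -2648155 - 11946 = -2660101$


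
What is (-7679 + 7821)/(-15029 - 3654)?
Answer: -142/18683 ≈ -0.0076005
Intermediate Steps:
(-7679 + 7821)/(-15029 - 3654) = 142/(-18683) = 142*(-1/18683) = -142/18683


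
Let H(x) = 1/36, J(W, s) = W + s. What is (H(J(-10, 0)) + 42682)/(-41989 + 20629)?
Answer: -1536553/768960 ≈ -1.9982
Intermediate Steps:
H(x) = 1/36
(H(J(-10, 0)) + 42682)/(-41989 + 20629) = (1/36 + 42682)/(-41989 + 20629) = (1536553/36)/(-21360) = (1536553/36)*(-1/21360) = -1536553/768960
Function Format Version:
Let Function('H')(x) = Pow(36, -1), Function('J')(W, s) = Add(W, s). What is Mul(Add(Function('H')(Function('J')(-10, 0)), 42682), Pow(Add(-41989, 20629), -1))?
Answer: Rational(-1536553, 768960) ≈ -1.9982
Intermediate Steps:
Function('H')(x) = Rational(1, 36)
Mul(Add(Function('H')(Function('J')(-10, 0)), 42682), Pow(Add(-41989, 20629), -1)) = Mul(Add(Rational(1, 36), 42682), Pow(Add(-41989, 20629), -1)) = Mul(Rational(1536553, 36), Pow(-21360, -1)) = Mul(Rational(1536553, 36), Rational(-1, 21360)) = Rational(-1536553, 768960)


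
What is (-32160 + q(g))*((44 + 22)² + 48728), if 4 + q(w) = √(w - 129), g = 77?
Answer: -1707393776 + 106168*I*√13 ≈ -1.7074e+9 + 3.8279e+5*I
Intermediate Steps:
q(w) = -4 + √(-129 + w) (q(w) = -4 + √(w - 129) = -4 + √(-129 + w))
(-32160 + q(g))*((44 + 22)² + 48728) = (-32160 + (-4 + √(-129 + 77)))*((44 + 22)² + 48728) = (-32160 + (-4 + √(-52)))*(66² + 48728) = (-32160 + (-4 + 2*I*√13))*(4356 + 48728) = (-32164 + 2*I*√13)*53084 = -1707393776 + 106168*I*√13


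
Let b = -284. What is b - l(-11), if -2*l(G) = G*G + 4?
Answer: -443/2 ≈ -221.50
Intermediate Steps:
l(G) = -2 - G²/2 (l(G) = -(G*G + 4)/2 = -(G² + 4)/2 = -(4 + G²)/2 = -2 - G²/2)
b - l(-11) = -284 - (-2 - ½*(-11)²) = -284 - (-2 - ½*121) = -284 - (-2 - 121/2) = -284 - 1*(-125/2) = -284 + 125/2 = -443/2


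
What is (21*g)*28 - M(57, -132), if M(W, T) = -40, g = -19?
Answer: -11132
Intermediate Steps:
(21*g)*28 - M(57, -132) = (21*(-19))*28 - 1*(-40) = -399*28 + 40 = -11172 + 40 = -11132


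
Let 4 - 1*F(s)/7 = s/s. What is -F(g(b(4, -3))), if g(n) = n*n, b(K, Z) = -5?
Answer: -21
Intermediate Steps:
g(n) = n²
F(s) = 21 (F(s) = 28 - 7*s/s = 28 - 7*1 = 28 - 7 = 21)
-F(g(b(4, -3))) = -1*21 = -21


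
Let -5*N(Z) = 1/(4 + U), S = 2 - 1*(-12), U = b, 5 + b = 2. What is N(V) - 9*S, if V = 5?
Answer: -631/5 ≈ -126.20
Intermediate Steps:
b = -3 (b = -5 + 2 = -3)
U = -3
S = 14 (S = 2 + 12 = 14)
N(Z) = -⅕ (N(Z) = -1/(5*(4 - 3)) = -⅕/1 = -⅕*1 = -⅕)
N(V) - 9*S = -⅕ - 9*14 = -⅕ - 126 = -631/5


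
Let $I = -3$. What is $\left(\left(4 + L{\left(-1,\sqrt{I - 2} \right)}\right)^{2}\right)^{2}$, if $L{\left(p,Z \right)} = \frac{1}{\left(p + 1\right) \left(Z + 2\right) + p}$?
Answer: $81$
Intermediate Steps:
$L{\left(p,Z \right)} = \frac{1}{p + \left(1 + p\right) \left(2 + Z\right)}$ ($L{\left(p,Z \right)} = \frac{1}{\left(1 + p\right) \left(2 + Z\right) + p} = \frac{1}{p + \left(1 + p\right) \left(2 + Z\right)}$)
$\left(\left(4 + L{\left(-1,\sqrt{I - 2} \right)}\right)^{2}\right)^{2} = \left(\left(4 + \frac{1}{2 + \sqrt{-3 - 2} + 3 \left(-1\right) + \sqrt{-3 - 2} \left(-1\right)}\right)^{2}\right)^{2} = \left(\left(4 + \frac{1}{2 + \sqrt{-5} - 3 + \sqrt{-5} \left(-1\right)}\right)^{2}\right)^{2} = \left(\left(4 + \frac{1}{2 + i \sqrt{5} - 3 + i \sqrt{5} \left(-1\right)}\right)^{2}\right)^{2} = \left(\left(4 + \frac{1}{2 + i \sqrt{5} - 3 - i \sqrt{5}}\right)^{2}\right)^{2} = \left(\left(4 + \frac{1}{-1}\right)^{2}\right)^{2} = \left(\left(4 - 1\right)^{2}\right)^{2} = \left(3^{2}\right)^{2} = 9^{2} = 81$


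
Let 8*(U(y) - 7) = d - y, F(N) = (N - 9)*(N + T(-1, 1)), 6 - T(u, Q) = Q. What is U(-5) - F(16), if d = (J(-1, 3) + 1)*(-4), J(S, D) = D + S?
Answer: -1127/8 ≈ -140.88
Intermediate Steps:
T(u, Q) = 6 - Q
d = -12 (d = ((3 - 1) + 1)*(-4) = (2 + 1)*(-4) = 3*(-4) = -12)
F(N) = (-9 + N)*(5 + N) (F(N) = (N - 9)*(N + (6 - 1*1)) = (-9 + N)*(N + (6 - 1)) = (-9 + N)*(N + 5) = (-9 + N)*(5 + N))
U(y) = 11/2 - y/8 (U(y) = 7 + (-12 - y)/8 = 7 + (-3/2 - y/8) = 11/2 - y/8)
U(-5) - F(16) = (11/2 - ⅛*(-5)) - (-45 + 16² - 4*16) = (11/2 + 5/8) - (-45 + 256 - 64) = 49/8 - 1*147 = 49/8 - 147 = -1127/8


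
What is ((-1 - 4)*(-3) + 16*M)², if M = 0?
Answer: 225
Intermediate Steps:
((-1 - 4)*(-3) + 16*M)² = ((-1 - 4)*(-3) + 16*0)² = (-5*(-3) + 0)² = (15 + 0)² = 15² = 225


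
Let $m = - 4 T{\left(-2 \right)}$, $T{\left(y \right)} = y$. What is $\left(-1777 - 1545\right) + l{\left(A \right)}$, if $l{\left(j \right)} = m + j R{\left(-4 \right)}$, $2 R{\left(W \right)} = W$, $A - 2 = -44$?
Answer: $-3230$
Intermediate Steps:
$A = -42$ ($A = 2 - 44 = -42$)
$R{\left(W \right)} = \frac{W}{2}$
$m = 8$ ($m = \left(-4\right) \left(-2\right) = 8$)
$l{\left(j \right)} = 8 - 2 j$ ($l{\left(j \right)} = 8 + j \frac{1}{2} \left(-4\right) = 8 + j \left(-2\right) = 8 - 2 j$)
$\left(-1777 - 1545\right) + l{\left(A \right)} = \left(-1777 - 1545\right) + \left(8 - -84\right) = -3322 + \left(8 + 84\right) = -3322 + 92 = -3230$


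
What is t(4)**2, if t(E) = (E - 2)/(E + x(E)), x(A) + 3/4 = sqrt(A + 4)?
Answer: 19008/1681 - 13312*sqrt(2)/1681 ≈ 0.10826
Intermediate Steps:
x(A) = -3/4 + sqrt(4 + A) (x(A) = -3/4 + sqrt(A + 4) = -3/4 + sqrt(4 + A))
t(E) = (-2 + E)/(-3/4 + E + sqrt(4 + E)) (t(E) = (E - 2)/(E + (-3/4 + sqrt(4 + E))) = (-2 + E)/(-3/4 + E + sqrt(4 + E)))
t(4)**2 = (4*(-2 + 4)/(-3 + 4*4 + 4*sqrt(4 + 4)))**2 = (4*2/(-3 + 16 + 4*sqrt(8)))**2 = (4*2/(-3 + 16 + 4*(2*sqrt(2))))**2 = (4*2/(-3 + 16 + 8*sqrt(2)))**2 = (4*2/(13 + 8*sqrt(2)))**2 = (8/(13 + 8*sqrt(2)))**2 = 64/(13 + 8*sqrt(2))**2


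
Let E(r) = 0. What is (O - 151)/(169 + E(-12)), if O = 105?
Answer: -46/169 ≈ -0.27219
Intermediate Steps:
(O - 151)/(169 + E(-12)) = (105 - 151)/(169 + 0) = -46/169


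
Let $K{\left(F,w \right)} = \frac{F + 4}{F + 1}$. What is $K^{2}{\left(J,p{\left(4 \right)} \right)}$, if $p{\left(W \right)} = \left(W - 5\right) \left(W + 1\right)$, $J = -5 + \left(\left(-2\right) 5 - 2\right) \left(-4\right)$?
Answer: $\frac{2209}{1936} \approx 1.141$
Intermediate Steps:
$J = 43$ ($J = -5 + \left(-10 - 2\right) \left(-4\right) = -5 - -48 = -5 + 48 = 43$)
$p{\left(W \right)} = \left(1 + W\right) \left(-5 + W\right)$ ($p{\left(W \right)} = \left(-5 + W\right) \left(1 + W\right) = \left(1 + W\right) \left(-5 + W\right)$)
$K{\left(F,w \right)} = \frac{4 + F}{1 + F}$
$K^{2}{\left(J,p{\left(4 \right)} \right)} = \left(\frac{4 + 43}{1 + 43}\right)^{2} = \left(\frac{1}{44} \cdot 47\right)^{2} = \left(\frac{47}{44}\right)^{2} = \frac{2209}{1936}$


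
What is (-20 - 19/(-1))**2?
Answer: 1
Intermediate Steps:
(-20 - 19/(-1))**2 = (-20 - 19*(-1))**2 = (-20 + 19)**2 = (-1)**2 = 1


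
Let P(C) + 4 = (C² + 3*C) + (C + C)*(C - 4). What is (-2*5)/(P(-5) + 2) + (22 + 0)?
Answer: 1073/49 ≈ 21.898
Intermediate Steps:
P(C) = -4 + C² + 3*C + 2*C*(-4 + C) (P(C) = -4 + ((C² + 3*C) + (C + C)*(C - 4)) = -4 + ((C² + 3*C) + (2*C)*(-4 + C)) = -4 + ((C² + 3*C) + 2*C*(-4 + C)) = -4 + (C² + 3*C + 2*C*(-4 + C)) = -4 + C² + 3*C + 2*C*(-4 + C))
(-2*5)/(P(-5) + 2) + (22 + 0) = (-2*5)/((-4 - 5*(-5) + 3*(-5)²) + 2) + (22 + 0) = -10/((-4 + 25 + 3*25) + 2) + 22 = -10/((-4 + 25 + 75) + 2) + 22 = -10/(96 + 2) + 22 = -10/98 + 22 = (1/98)*(-10) + 22 = -5/49 + 22 = 1073/49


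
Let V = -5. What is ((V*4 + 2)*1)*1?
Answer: -18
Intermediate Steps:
((V*4 + 2)*1)*1 = ((-5*4 + 2)*1)*1 = ((-20 + 2)*1)*1 = -18*1*1 = -18*1 = -18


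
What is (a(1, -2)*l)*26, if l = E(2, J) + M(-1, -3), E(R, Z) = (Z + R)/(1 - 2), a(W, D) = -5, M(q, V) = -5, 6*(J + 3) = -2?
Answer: 1430/3 ≈ 476.67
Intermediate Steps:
J = -10/3 (J = -3 + (⅙)*(-2) = -3 - ⅓ = -10/3 ≈ -3.3333)
E(R, Z) = -R - Z (E(R, Z) = (R + Z)/(-1) = (R + Z)*(-1) = -R - Z)
l = -11/3 (l = (-1*2 - 1*(-10/3)) - 5 = (-2 + 10/3) - 5 = 4/3 - 5 = -11/3 ≈ -3.6667)
(a(1, -2)*l)*26 = -5*(-11/3)*26 = (55/3)*26 = 1430/3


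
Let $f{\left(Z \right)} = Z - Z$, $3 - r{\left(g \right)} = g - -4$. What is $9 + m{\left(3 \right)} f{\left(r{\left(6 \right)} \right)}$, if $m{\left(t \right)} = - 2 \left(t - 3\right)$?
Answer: $9$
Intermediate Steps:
$r{\left(g \right)} = -1 - g$ ($r{\left(g \right)} = 3 - \left(g - -4\right) = 3 - \left(g + 4\right) = 3 - \left(4 + g\right) = -1 - g$)
$f{\left(Z \right)} = 0$
$m{\left(t \right)} = 6 - 2 t$ ($m{\left(t \right)} = - 2 \left(-3 + t\right) = 6 - 2 t$)
$9 + m{\left(3 \right)} f{\left(r{\left(6 \right)} \right)} = 9 + \left(6 - 6\right) 0 = 9 + 0 \cdot 0 = 9 + 0 = 9$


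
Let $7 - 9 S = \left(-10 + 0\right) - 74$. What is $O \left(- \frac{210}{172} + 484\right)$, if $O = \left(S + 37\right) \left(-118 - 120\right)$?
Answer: $- \frac{2094882664}{387} \approx -5.4131 \cdot 10^{6}$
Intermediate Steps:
$S = \frac{91}{9}$ ($S = \frac{7}{9} - \frac{\left(-10 + 0\right) - 74}{9} = \frac{7}{9} - \frac{-10 - 74}{9} = \frac{7}{9} - - \frac{28}{3} = \frac{7}{9} + \frac{28}{3} = \frac{91}{9} \approx 10.111$)
$O = - \frac{100912}{9}$ ($O = \left(\frac{91}{9} + 37\right) \left(-118 - 120\right) = \frac{424}{9} \left(-238\right) = - \frac{100912}{9} \approx -11212.0$)
$O \left(- \frac{210}{172} + 484\right) = - \frac{100912 \left(- \frac{210}{172} + 484\right)}{9} = - \frac{100912 \left(\left(-210\right) \frac{1}{172} + 484\right)}{9} = - \frac{100912 \left(- \frac{105}{86} + 484\right)}{9} = \left(- \frac{100912}{9}\right) \frac{41519}{86} = - \frac{2094882664}{387}$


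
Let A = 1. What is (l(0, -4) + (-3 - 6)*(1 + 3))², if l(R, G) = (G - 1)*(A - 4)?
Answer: 441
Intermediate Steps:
l(R, G) = 3 - 3*G (l(R, G) = (G - 1)*(1 - 4) = (-1 + G)*(-3) = 3 - 3*G)
(l(0, -4) + (-3 - 6)*(1 + 3))² = ((3 - 3*(-4)) + (-3 - 6)*(1 + 3))² = ((3 + 12) - 9*4)² = (15 - 36)² = (-21)² = 441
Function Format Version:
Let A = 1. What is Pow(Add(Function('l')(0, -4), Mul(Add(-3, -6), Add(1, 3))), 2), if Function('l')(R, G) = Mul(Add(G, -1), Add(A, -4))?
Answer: 441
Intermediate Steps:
Function('l')(R, G) = Add(3, Mul(-3, G)) (Function('l')(R, G) = Mul(Add(G, -1), Add(1, -4)) = Mul(Add(-1, G), -3) = Add(3, Mul(-3, G)))
Pow(Add(Function('l')(0, -4), Mul(Add(-3, -6), Add(1, 3))), 2) = Pow(Add(Add(3, Mul(-3, -4)), Mul(Add(-3, -6), Add(1, 3))), 2) = Pow(Add(Add(3, 12), Mul(-9, 4)), 2) = Pow(Add(15, -36), 2) = Pow(-21, 2) = 441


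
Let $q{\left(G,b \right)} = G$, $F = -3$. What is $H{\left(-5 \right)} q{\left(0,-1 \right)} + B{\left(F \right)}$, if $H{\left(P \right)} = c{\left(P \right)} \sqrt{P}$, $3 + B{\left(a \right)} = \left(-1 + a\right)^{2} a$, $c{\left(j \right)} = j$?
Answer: $-51$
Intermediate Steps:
$B{\left(a \right)} = -3 + a \left(-1 + a\right)^{2}$ ($B{\left(a \right)} = -3 + \left(-1 + a\right)^{2} a = -3 + a \left(-1 + a\right)^{2}$)
$H{\left(P \right)} = P^{\frac{3}{2}}$ ($H{\left(P \right)} = P \sqrt{P} = P^{\frac{3}{2}}$)
$H{\left(-5 \right)} q{\left(0,-1 \right)} + B{\left(F \right)} = \left(-5\right)^{\frac{3}{2}} \cdot 0 - \left(3 + 3 \left(-1 - 3\right)^{2}\right) = - 5 i \sqrt{5} \cdot 0 - \left(3 + 3 \left(-4\right)^{2}\right) = 0 - 51 = -51$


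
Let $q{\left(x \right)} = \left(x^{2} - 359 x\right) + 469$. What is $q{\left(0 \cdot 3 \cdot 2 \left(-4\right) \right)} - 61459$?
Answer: $-60990$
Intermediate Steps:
$q{\left(x \right)} = 469 + x^{2} - 359 x$
$q{\left(0 \cdot 3 \cdot 2 \left(-4\right) \right)} - 61459 = \left(469 + \left(0 \cdot 3 \cdot 2 \left(-4\right)\right)^{2} - 359 \cdot 0 \cdot 3 \cdot 2 \left(-4\right)\right) - 61459 = \left(469 + \left(0 \cdot 6 \left(-4\right)\right)^{2} - 359 \cdot 0 \cdot 6 \left(-4\right)\right) - 61459 = \left(469 + \left(0 \left(-24\right)\right)^{2} - 359 \cdot 0 \left(-24\right)\right) - 61459 = \left(469 + 0^{2} - 0\right) - 61459 = \left(469 + 0 + 0\right) - 61459 = 469 - 61459 = -60990$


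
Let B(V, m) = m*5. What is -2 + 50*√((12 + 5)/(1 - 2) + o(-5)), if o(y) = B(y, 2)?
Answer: -2 + 50*I*√7 ≈ -2.0 + 132.29*I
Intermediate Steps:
B(V, m) = 5*m
o(y) = 10 (o(y) = 5*2 = 10)
-2 + 50*√((12 + 5)/(1 - 2) + o(-5)) = -2 + 50*√((12 + 5)/(1 - 2) + 10) = -2 + 50*√(17/(-1) + 10) = -2 + 50*√(17*(-1) + 10) = -2 + 50*√(-17 + 10) = -2 + 50*√(-7) = -2 + 50*(I*√7) = -2 + 50*I*√7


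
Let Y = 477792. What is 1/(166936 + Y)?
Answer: 1/644728 ≈ 1.5510e-6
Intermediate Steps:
1/(166936 + Y) = 1/(166936 + 477792) = 1/644728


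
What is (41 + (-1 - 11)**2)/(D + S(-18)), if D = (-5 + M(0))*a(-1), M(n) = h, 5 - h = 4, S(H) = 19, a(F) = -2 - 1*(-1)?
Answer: 185/23 ≈ 8.0435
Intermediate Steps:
a(F) = -1 (a(F) = -2 + 1 = -1)
h = 1 (h = 5 - 1*4 = 5 - 4 = 1)
M(n) = 1
D = 4 (D = (-5 + 1)*(-1) = -4*(-1) = 4)
(41 + (-1 - 11)**2)/(D + S(-18)) = (41 + (-1 - 11)**2)/(4 + 19) = (41 + (-12)**2)/23 = (41 + 144)*(1/23) = 185*(1/23) = 185/23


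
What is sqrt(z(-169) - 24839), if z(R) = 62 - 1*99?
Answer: 6*I*sqrt(691) ≈ 157.72*I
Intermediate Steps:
z(R) = -37 (z(R) = 62 - 99 = -37)
sqrt(z(-169) - 24839) = sqrt(-37 - 24839) = sqrt(-24876) = 6*I*sqrt(691)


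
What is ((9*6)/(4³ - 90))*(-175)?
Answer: 4725/13 ≈ 363.46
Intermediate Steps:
((9*6)/(4³ - 90))*(-175) = (54/(64 - 90))*(-175) = (54/(-26))*(-175) = -1/26*54*(-175) = -27/13*(-175) = 4725/13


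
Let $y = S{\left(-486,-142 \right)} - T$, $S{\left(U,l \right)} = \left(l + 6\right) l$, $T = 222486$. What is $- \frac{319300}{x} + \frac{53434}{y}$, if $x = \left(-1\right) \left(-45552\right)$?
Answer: $- \frac{8413435471}{1156872756} \approx -7.2726$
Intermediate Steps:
$x = 45552$
$S{\left(U,l \right)} = l \left(6 + l\right)$ ($S{\left(U,l \right)} = \left(6 + l\right) l = l \left(6 + l\right)$)
$y = -203174$ ($y = - 142 \left(6 - 142\right) - 222486 = \left(-142\right) \left(-136\right) - 222486 = 19312 - 222486 = -203174$)
$- \frac{319300}{x} + \frac{53434}{y} = - \frac{319300}{45552} + \frac{53434}{-203174} = \left(-319300\right) \frac{1}{45552} + 53434 \left(- \frac{1}{203174}\right) = - \frac{79825}{11388} - \frac{26717}{101587} = - \frac{8413435471}{1156872756}$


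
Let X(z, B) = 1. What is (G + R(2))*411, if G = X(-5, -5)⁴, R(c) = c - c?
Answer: 411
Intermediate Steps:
R(c) = 0
G = 1 (G = 1⁴ = 1)
(G + R(2))*411 = (1 + 0)*411 = 1*411 = 411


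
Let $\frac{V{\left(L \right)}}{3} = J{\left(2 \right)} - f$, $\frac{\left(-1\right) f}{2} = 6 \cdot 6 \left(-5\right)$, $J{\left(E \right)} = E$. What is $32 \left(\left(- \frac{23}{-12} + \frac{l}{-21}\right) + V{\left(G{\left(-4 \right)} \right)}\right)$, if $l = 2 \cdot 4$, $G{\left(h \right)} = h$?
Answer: $- \frac{240232}{7} \approx -34319.0$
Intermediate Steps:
$f = 360$ ($f = - 2 \cdot 6 \cdot 6 \left(-5\right) = - 2 \cdot 36 \left(-5\right) = \left(-2\right) \left(-180\right) = 360$)
$l = 8$
$V{\left(L \right)} = -1074$ ($V{\left(L \right)} = 3 \left(2 - 360\right) = 3 \left(-358\right) = -1074$)
$32 \left(\left(- \frac{23}{-12} + \frac{l}{-21}\right) + V{\left(G{\left(-4 \right)} \right)}\right) = 32 \left(\left(- \frac{23}{-12} + \frac{8}{-21}\right) - 1074\right) = 32 \left(\left(\left(-23\right) \left(- \frac{1}{12}\right) + 8 \left(- \frac{1}{21}\right)\right) - 1074\right) = 32 \left(\left(\frac{23}{12} - \frac{8}{21}\right) - 1074\right) = 32 \left(\frac{43}{28} - 1074\right) = 32 \left(- \frac{30029}{28}\right) = - \frac{240232}{7}$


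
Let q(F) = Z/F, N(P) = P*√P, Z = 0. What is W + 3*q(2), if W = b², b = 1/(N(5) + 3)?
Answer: 67/6728 - 15*√5/6728 ≈ 0.0049731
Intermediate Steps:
N(P) = P^(3/2)
b = 1/(3 + 5*√5) (b = 1/(5^(3/2) + 3) = 1/(5*√5 + 3) = 1/(3 + 5*√5) ≈ 0.070520)
W = (-3/116 + 5*√5/116)² ≈ 0.0049731
q(F) = 0 (q(F) = 0/F = 0)
W + 3*q(2) = (67/6728 - 15*√5/6728) + 3*0 = (67/6728 - 15*√5/6728) + 0 = 67/6728 - 15*√5/6728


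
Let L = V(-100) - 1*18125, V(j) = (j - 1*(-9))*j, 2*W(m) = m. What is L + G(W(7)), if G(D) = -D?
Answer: -18057/2 ≈ -9028.5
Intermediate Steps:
W(m) = m/2
V(j) = j*(9 + j) (V(j) = (j + 9)*j = (9 + j)*j = j*(9 + j))
L = -9025 (L = -100*(9 - 100) - 1*18125 = -100*(-91) - 18125 = 9100 - 18125 = -9025)
L + G(W(7)) = -9025 - 7/2 = -18057/2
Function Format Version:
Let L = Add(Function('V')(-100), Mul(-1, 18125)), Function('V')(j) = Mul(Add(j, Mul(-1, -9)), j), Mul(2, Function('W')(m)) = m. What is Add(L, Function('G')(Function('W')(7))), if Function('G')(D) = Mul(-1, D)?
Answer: Rational(-18057, 2) ≈ -9028.5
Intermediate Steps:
Function('W')(m) = Mul(Rational(1, 2), m)
Function('V')(j) = Mul(j, Add(9, j)) (Function('V')(j) = Mul(Add(j, 9), j) = Mul(Add(9, j), j) = Mul(j, Add(9, j)))
L = -9025 (L = Add(Mul(-100, Add(9, -100)), Mul(-1, 18125)) = Add(Mul(-100, -91), -18125) = Add(9100, -18125) = -9025)
Add(L, Function('G')(Function('W')(7))) = Add(-9025, Mul(-1, Mul(Rational(1, 2), 7))) = Add(-9025, Mul(-1, Rational(7, 2))) = Add(-9025, Rational(-7, 2)) = Rational(-18057, 2)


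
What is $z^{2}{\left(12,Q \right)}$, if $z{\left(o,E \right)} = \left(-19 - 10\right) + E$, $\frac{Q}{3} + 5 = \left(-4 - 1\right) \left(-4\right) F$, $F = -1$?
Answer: $10816$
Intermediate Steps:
$Q = -75$ ($Q = -15 + 3 \left(-4 - 1\right) \left(-4\right) \left(-1\right) = -15 + 3 \left(-5\right) \left(-4\right) \left(-1\right) = -15 + 3 \cdot 20 \left(-1\right) = -15 + 3 \left(-20\right) = -15 - 60 = -75$)
$z{\left(o,E \right)} = -29 + E$
$z^{2}{\left(12,Q \right)} = \left(-29 - 75\right)^{2} = \left(-104\right)^{2} = 10816$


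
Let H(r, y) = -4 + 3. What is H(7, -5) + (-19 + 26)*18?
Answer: 125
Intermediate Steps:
H(r, y) = -1
H(7, -5) + (-19 + 26)*18 = -1 + (-19 + 26)*18 = -1 + 7*18 = -1 + 126 = 125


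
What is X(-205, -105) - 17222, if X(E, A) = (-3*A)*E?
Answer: -81797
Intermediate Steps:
X(E, A) = -3*A*E
X(-205, -105) - 17222 = -3*(-105)*(-205) - 17222 = -64575 - 17222 = -81797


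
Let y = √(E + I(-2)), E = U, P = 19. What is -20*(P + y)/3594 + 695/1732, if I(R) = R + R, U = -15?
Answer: 919835/3112404 - 10*I*√19/1797 ≈ 0.29554 - 0.024257*I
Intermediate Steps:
I(R) = 2*R
E = -15
y = I*√19 (y = √(-15 + 2*(-2)) = √(-15 - 4) = √(-19) = I*√19 ≈ 4.3589*I)
-20*(P + y)/3594 + 695/1732 = -20*(19 + I*√19)/3594 + 695/1732 = (-380 - 20*I*√19)*(1/3594) + 695*(1/1732) = (-190/1797 - 10*I*√19/1797) + 695/1732 = 919835/3112404 - 10*I*√19/1797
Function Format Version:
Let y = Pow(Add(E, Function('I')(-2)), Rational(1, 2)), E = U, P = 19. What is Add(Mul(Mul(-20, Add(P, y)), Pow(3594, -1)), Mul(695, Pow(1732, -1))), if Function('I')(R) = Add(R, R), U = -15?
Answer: Add(Rational(919835, 3112404), Mul(Rational(-10, 1797), I, Pow(19, Rational(1, 2)))) ≈ Add(0.29554, Mul(-0.024257, I))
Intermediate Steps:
Function('I')(R) = Mul(2, R)
E = -15
y = Mul(I, Pow(19, Rational(1, 2))) (y = Pow(Add(-15, Mul(2, -2)), Rational(1, 2)) = Pow(Add(-15, -4), Rational(1, 2)) = Pow(-19, Rational(1, 2)) = Mul(I, Pow(19, Rational(1, 2))) ≈ Mul(4.3589, I))
Add(Mul(Mul(-20, Add(P, y)), Pow(3594, -1)), Mul(695, Pow(1732, -1))) = Add(Mul(Mul(-20, Add(19, Mul(I, Pow(19, Rational(1, 2))))), Pow(3594, -1)), Mul(695, Pow(1732, -1))) = Add(Mul(Add(-380, Mul(-20, I, Pow(19, Rational(1, 2)))), Rational(1, 3594)), Mul(695, Rational(1, 1732))) = Add(Add(Rational(-190, 1797), Mul(Rational(-10, 1797), I, Pow(19, Rational(1, 2)))), Rational(695, 1732)) = Add(Rational(919835, 3112404), Mul(Rational(-10, 1797), I, Pow(19, Rational(1, 2))))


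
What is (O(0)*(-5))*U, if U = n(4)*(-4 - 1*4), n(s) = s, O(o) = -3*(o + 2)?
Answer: -960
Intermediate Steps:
O(o) = -6 - 3*o (O(o) = -3*(2 + o) = -6 - 3*o)
U = -32 (U = 4*(-4 - 1*4) = 4*(-4 - 4) = 4*(-8) = -32)
(O(0)*(-5))*U = ((-6 - 3*0)*(-5))*(-32) = ((-6 + 0)*(-5))*(-32) = -6*(-5)*(-32) = 30*(-32) = -960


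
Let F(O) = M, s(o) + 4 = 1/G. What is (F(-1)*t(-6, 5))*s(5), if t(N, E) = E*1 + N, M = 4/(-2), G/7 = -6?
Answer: -169/21 ≈ -8.0476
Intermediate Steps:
G = -42 (G = 7*(-6) = -42)
s(o) = -169/42 (s(o) = -4 + 1/(-42) = -4 - 1/42 = -169/42)
M = -2 (M = 4*(-1/2) = -2)
t(N, E) = E + N
F(O) = -2
(F(-1)*t(-6, 5))*s(5) = -2*(5 - 6)*(-169/42) = -2*(-1)*(-169/42) = 2*(-169/42) = -169/21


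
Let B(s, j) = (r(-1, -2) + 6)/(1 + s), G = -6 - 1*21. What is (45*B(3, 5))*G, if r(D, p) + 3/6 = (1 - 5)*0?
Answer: -13365/8 ≈ -1670.6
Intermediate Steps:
r(D, p) = -½ (r(D, p) = -½ + (1 - 5)*0 = -½ - 4*0 = -½ + 0 = -½)
G = -27 (G = -6 - 21 = -27)
B(s, j) = 11/(2*(1 + s)) (B(s, j) = (-½ + 6)/(1 + s) = 11/(2*(1 + s)))
(45*B(3, 5))*G = (45*(11/(2*(1 + 3))))*(-27) = (45*((11/2)/4))*(-27) = (45*((11/2)*(¼)))*(-27) = (45*(11/8))*(-27) = (495/8)*(-27) = -13365/8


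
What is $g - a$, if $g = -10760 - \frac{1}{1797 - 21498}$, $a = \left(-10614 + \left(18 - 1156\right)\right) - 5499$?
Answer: $\frac{127879192}{19701} \approx 6491.0$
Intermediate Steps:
$a = -17251$ ($a = \left(-10614 + \left(18 - 1156\right)\right) - 5499 = \left(-10614 - 1138\right) - 5499 = -11752 - 5499 = -17251$)
$g = - \frac{211982759}{19701}$ ($g = -10760 - \frac{1}{-19701} = -10760 - - \frac{1}{19701} = -10760 + \frac{1}{19701} = - \frac{211982759}{19701} \approx -10760.0$)
$g - a = - \frac{211982759}{19701} - -17251 = - \frac{211982759}{19701} + 17251 = \frac{127879192}{19701}$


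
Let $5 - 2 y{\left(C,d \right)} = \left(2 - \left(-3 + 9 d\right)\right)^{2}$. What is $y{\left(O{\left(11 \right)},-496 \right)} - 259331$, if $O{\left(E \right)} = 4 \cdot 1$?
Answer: $-10245309$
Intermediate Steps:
$O{\left(E \right)} = 4$
$y{\left(C,d \right)} = \frac{5}{2} - \frac{\left(5 - 9 d\right)^{2}}{2}$ ($y{\left(C,d \right)} = \frac{5}{2} - \frac{\left(2 - \left(-3 + 9 d\right)\right)^{2}}{2} = \frac{5}{2} - \frac{\left(5 - 9 d\right)^{2}}{2}$)
$y{\left(O{\left(11 \right)},-496 \right)} - 259331 = \left(\frac{5}{2} - \frac{\left(-5 + 9 \left(-496\right)\right)^{2}}{2}\right) - 259331 = \left(\frac{5}{2} - \frac{\left(-5 - 4464\right)^{2}}{2}\right) - 259331 = \left(\frac{5}{2} - \frac{\left(-4469\right)^{2}}{2}\right) - 259331 = \left(\frac{5}{2} - \frac{19971961}{2}\right) - 259331 = -9985978 - 259331 = -10245309$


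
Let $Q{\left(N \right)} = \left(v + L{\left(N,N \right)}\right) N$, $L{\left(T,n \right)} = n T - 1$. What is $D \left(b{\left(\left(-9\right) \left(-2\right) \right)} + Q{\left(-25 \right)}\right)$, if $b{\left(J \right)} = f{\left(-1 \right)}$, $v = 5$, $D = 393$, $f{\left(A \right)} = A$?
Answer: $-6180318$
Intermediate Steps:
$L{\left(T,n \right)} = -1 + T n$ ($L{\left(T,n \right)} = T n - 1 = -1 + T n$)
$b{\left(J \right)} = -1$
$Q{\left(N \right)} = N \left(4 + N^{2}\right)$ ($Q{\left(N \right)} = \left(5 + \left(-1 + N N\right)\right) N = \left(5 + \left(-1 + N^{2}\right)\right) N = \left(4 + N^{2}\right) N = N \left(4 + N^{2}\right)$)
$D \left(b{\left(\left(-9\right) \left(-2\right) \right)} + Q{\left(-25 \right)}\right) = 393 \left(-1 - 25 \left(4 + \left(-25\right)^{2}\right)\right) = 393 \left(-1 - 25 \left(4 + 625\right)\right) = 393 \left(-1 - 15725\right) = 393 \left(-15726\right) = -6180318$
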